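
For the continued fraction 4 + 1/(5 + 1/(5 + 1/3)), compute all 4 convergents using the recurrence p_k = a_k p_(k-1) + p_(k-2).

Using the convergent recurrence p_i = a_i*p_{i-1} + p_{i-2}, q_i = a_i*q_{i-1} + q_{i-2} with p_{-2}=0, p_{-1}=1, q_{-2}=1, q_{-1}=0:
  i=0: a_0=4, p_0 = 4*1 + 0 = 4, q_0 = 4*0 + 1 = 1.
  i=1: a_1=5, p_1 = 5*4 + 1 = 21, q_1 = 5*1 + 0 = 5.
  i=2: a_2=5, p_2 = 5*21 + 4 = 109, q_2 = 5*5 + 1 = 26.
  i=3: a_3=3, p_3 = 3*109 + 21 = 348, q_3 = 3*26 + 5 = 83.

4/1, 21/5, 109/26, 348/83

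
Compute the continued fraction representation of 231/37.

[6; 4, 9]

Run the Euclidean algorithm on 231 and 37; the successive quotients are the partial quotients a_0, a_1, ... (each step inverts the fractional part left over by the previous one):
  231 = 6*37 + 9, so a_0 = 6.
  37 = 4*9 + 1, so a_1 = 4.
  9 = 9*1 + 0, so a_2 = 9.
The remainder reaches 0 after 3 divisions, so the expansion has 3 partial quotients, read off in order.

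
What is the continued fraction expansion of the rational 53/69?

Run the Euclidean algorithm on 53 and 69; the successive quotients are the partial quotients a_0, a_1, ... (each step inverts the fractional part left over by the previous one):
  53 = 0*69 + 53, so a_0 = 0.
  69 = 1*53 + 16, so a_1 = 1.
  53 = 3*16 + 5, so a_2 = 3.
  16 = 3*5 + 1, so a_3 = 3.
  5 = 5*1 + 0, so a_4 = 5.
The remainder reaches 0 after 5 divisions, so the expansion has 5 partial quotients, read off in order.

[0; 1, 3, 3, 5]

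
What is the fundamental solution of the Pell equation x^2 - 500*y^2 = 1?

(x, y) = (930249, 41602)

First expand sqrt(500) as a continued fraction. With x_i = (sqrt(500) + m_i)/d_i and (m_0, d_0) = (0, 1): a_0 = floor(sqrt(500)) = 22, since 22^2 = 484 <= 500 < 529 = 23^2.
Iterate m_{i+1} = d_i*a_i - m_i, d_{i+1} = (500 - m_{i+1}^2)/d_i, a_{i+1} = floor((a_0 + m_{i+1})/d_{i+1}):
  m_1 = 1*22 - 0 = 22, d_1 = (500 - 22^2)/1 = 16/1 = 16, a_1 = floor((22 + 22)/16) = 2.
  m_2 = 16*2 - 22 = 10, d_2 = (500 - 10^2)/16 = 400/16 = 25, a_2 = floor((22 + 10)/25) = 1.
  m_3 = 25*1 - 10 = 15, d_3 = (500 - 15^2)/25 = 275/25 = 11, a_3 = floor((22 + 15)/11) = 3.
  m_4 = 11*3 - 15 = 18, d_4 = (500 - 18^2)/11 = 176/11 = 16, a_4 = floor((22 + 18)/16) = 2.
  m_5 = 16*2 - 18 = 14, d_5 = (500 - 14^2)/16 = 304/16 = 19, a_5 = floor((22 + 14)/19) = 1.
  m_6 = 19*1 - 14 = 5, d_6 = (500 - 5^2)/19 = 475/19 = 25, a_6 = floor((22 + 5)/25) = 1.
  m_7 = 25*1 - 5 = 20, d_7 = (500 - 20^2)/25 = 100/25 = 4, a_7 = floor((22 + 20)/4) = 10.
  m_8 = 4*10 - 20 = 20, d_8 = (500 - 20^2)/4 = 100/4 = 25, a_8 = floor((22 + 20)/25) = 1.
  m_9 = 25*1 - 20 = 5, d_9 = (500 - 5^2)/25 = 475/25 = 19, a_9 = floor((22 + 5)/19) = 1.
  m_10 = 19*1 - 5 = 14, d_10 = (500 - 14^2)/19 = 304/19 = 16, a_10 = floor((22 + 14)/16) = 2.
  m_11 = 16*2 - 14 = 18, d_11 = (500 - 18^2)/16 = 176/16 = 11, a_11 = floor((22 + 18)/11) = 3.
  m_12 = 11*3 - 18 = 15, d_12 = (500 - 15^2)/11 = 275/11 = 25, a_12 = floor((22 + 15)/25) = 1.
  m_13 = 25*1 - 15 = 10, d_13 = (500 - 10^2)/25 = 400/25 = 16, a_13 = floor((22 + 10)/16) = 2.
  m_14 = 16*2 - 10 = 22, d_14 = (500 - 22^2)/16 = 16/16 = 1, a_14 = floor((22 + 22)/1) = 44.
  m_15 = 1*44 - 22 = 22, d_15 = (500 - 22^2)/1 = 16/1 = 16: (m_15, d_15) = (m_1, d_1) = (22, 16), so from here the quotients repeat a_1, ..., a_14; the period length is 14.
So sqrt(500) = [22; (2, 1, 3, 2, 1, 1, 10, 1, 1, 2, 3, 1, 2, 44)] with period length k = 14.
k is even, so the fundamental solution of x^2 - 500y^2 = 1 is (p_{k-1}, q_{k-1}) = (p_13, q_13); compute convergents through index 13.
Convergents (p_i = a_i*p_{i-1} + p_{i-2}, q_i = a_i*q_{i-1} + q_{i-2} with p_{-2}=0, p_{-1}=1, q_{-2}=1, q_{-1}=0):
  i=0: a_0=22, p_0 = 22*1 + 0 = 22, q_0 = 22*0 + 1 = 1.
  i=1: a_1=2, p_1 = 2*22 + 1 = 45, q_1 = 2*1 + 0 = 2.
  i=2: a_2=1, p_2 = 1*45 + 22 = 67, q_2 = 1*2 + 1 = 3.
  i=3: a_3=3, p_3 = 3*67 + 45 = 246, q_3 = 3*3 + 2 = 11.
  i=4: a_4=2, p_4 = 2*246 + 67 = 559, q_4 = 2*11 + 3 = 25.
  i=5: a_5=1, p_5 = 1*559 + 246 = 805, q_5 = 1*25 + 11 = 36.
  i=6: a_6=1, p_6 = 1*805 + 559 = 1364, q_6 = 1*36 + 25 = 61.
  i=7: a_7=10, p_7 = 10*1364 + 805 = 14445, q_7 = 10*61 + 36 = 646.
  i=8: a_8=1, p_8 = 1*14445 + 1364 = 15809, q_8 = 1*646 + 61 = 707.
  i=9: a_9=1, p_9 = 1*15809 + 14445 = 30254, q_9 = 1*707 + 646 = 1353.
  i=10: a_10=2, p_10 = 2*30254 + 15809 = 76317, q_10 = 2*1353 + 707 = 3413.
  i=11: a_11=3, p_11 = 3*76317 + 30254 = 259205, q_11 = 3*3413 + 1353 = 11592.
  i=12: a_12=1, p_12 = 1*259205 + 76317 = 335522, q_12 = 1*11592 + 3413 = 15005.
  i=13: a_13=2, p_13 = 2*335522 + 259205 = 930249, q_13 = 2*15005 + 11592 = 41602.
Check: 930249^2 - 500*41602^2 = 865363202001 - 865363202000 = 1, so (x, y) = (930249, 41602) solves the equation, and by the theorem it is the least positive solution.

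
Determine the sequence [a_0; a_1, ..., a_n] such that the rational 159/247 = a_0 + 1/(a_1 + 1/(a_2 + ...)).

Run the Euclidean algorithm on 159 and 247; the successive quotients are the partial quotients a_0, a_1, ... (each step inverts the fractional part left over by the previous one):
  159 = 0*247 + 159, so a_0 = 0.
  247 = 1*159 + 88, so a_1 = 1.
  159 = 1*88 + 71, so a_2 = 1.
  88 = 1*71 + 17, so a_3 = 1.
  71 = 4*17 + 3, so a_4 = 4.
  17 = 5*3 + 2, so a_5 = 5.
  3 = 1*2 + 1, so a_6 = 1.
  2 = 2*1 + 0, so a_7 = 2.
The remainder reaches 0 after 8 divisions, so the expansion has 8 partial quotients, read off in order.

[0; 1, 1, 1, 4, 5, 1, 2]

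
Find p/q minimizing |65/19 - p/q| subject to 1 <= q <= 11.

Expand x = 65/19 as a continued fraction with the Euclidean algorithm:
  65 = 3*19 + 8, so a_0 = 3.
  19 = 2*8 + 3, so a_1 = 2.
  8 = 2*3 + 2, so a_2 = 2.
  3 = 1*2 + 1, so a_3 = 1.
  2 = 2*1 + 0, so a_4 = 2.
so x = [3; 2, 2, 1, 2].
Convergents (p_i = a_i*p_{i-1} + p_{i-2}, q_i = a_i*q_{i-1} + q_{i-2} with p_{-2}=0, p_{-1}=1, q_{-2}=1, q_{-1}=0), until the denominator exceeds 11:
  i=0: a_0=3, p_0 = 3*1 + 0 = 3, q_0 = 3*0 + 1 = 1.
  i=1: a_1=2, p_1 = 2*3 + 1 = 7, q_1 = 2*1 + 0 = 2.
  i=2: a_2=2, p_2 = 2*7 + 3 = 17, q_2 = 2*2 + 1 = 5.
  i=3: a_3=1, p_3 = 1*17 + 7 = 24, q_3 = 1*5 + 2 = 7.
  i=4: a_4=2, p_4 = 2*24 + 17 = 65, q_4 = 2*7 + 5 = 19.
q_4 = 19 > 11, so the last convergent with denominator <= 11 is p_3/q_3 = 24/7.
The closest fraction with denominator <= 11 is either p_3/q_3 or the intermediate fraction (k*p_3 + p_2)/(k*q_3 + q_2) with the largest k >= 1 whose denominator stays <= 11; these approach x as k grows, and every other convergent or intermediate fraction in range is farther away.
Largest k: floor((11 - q_2)/q_3) = floor((11 - 5)/7) = 0.
Since k = 0, no intermediate fraction beyond p_3/q_3 has denominator <= 11, so the convergent 24/7 is the closest (its error is |65*7 - 24*19|/(19*7) = 1/133).

24/7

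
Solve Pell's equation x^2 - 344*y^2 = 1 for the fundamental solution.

(x, y) = (10405, 561)

First expand sqrt(344) as a continued fraction. With x_i = (sqrt(344) + m_i)/d_i and (m_0, d_0) = (0, 1): a_0 = floor(sqrt(344)) = 18, since 18^2 = 324 <= 344 < 361 = 19^2.
Iterate m_{i+1} = d_i*a_i - m_i, d_{i+1} = (344 - m_{i+1}^2)/d_i, a_{i+1} = floor((a_0 + m_{i+1})/d_{i+1}):
  m_1 = 1*18 - 0 = 18, d_1 = (344 - 18^2)/1 = 20/1 = 20, a_1 = floor((18 + 18)/20) = 1.
  m_2 = 20*1 - 18 = 2, d_2 = (344 - 2^2)/20 = 340/20 = 17, a_2 = floor((18 + 2)/17) = 1.
  m_3 = 17*1 - 2 = 15, d_3 = (344 - 15^2)/17 = 119/17 = 7, a_3 = floor((18 + 15)/7) = 4.
  m_4 = 7*4 - 15 = 13, d_4 = (344 - 13^2)/7 = 175/7 = 25, a_4 = floor((18 + 13)/25) = 1.
  m_5 = 25*1 - 13 = 12, d_5 = (344 - 12^2)/25 = 200/25 = 8, a_5 = floor((18 + 12)/8) = 3.
  m_6 = 8*3 - 12 = 12, d_6 = (344 - 12^2)/8 = 200/8 = 25, a_6 = floor((18 + 12)/25) = 1.
  m_7 = 25*1 - 12 = 13, d_7 = (344 - 13^2)/25 = 175/25 = 7, a_7 = floor((18 + 13)/7) = 4.
  m_8 = 7*4 - 13 = 15, d_8 = (344 - 15^2)/7 = 119/7 = 17, a_8 = floor((18 + 15)/17) = 1.
  m_9 = 17*1 - 15 = 2, d_9 = (344 - 2^2)/17 = 340/17 = 20, a_9 = floor((18 + 2)/20) = 1.
  m_10 = 20*1 - 2 = 18, d_10 = (344 - 18^2)/20 = 20/20 = 1, a_10 = floor((18 + 18)/1) = 36.
  m_11 = 1*36 - 18 = 18, d_11 = (344 - 18^2)/1 = 20/1 = 20: (m_11, d_11) = (m_1, d_1) = (18, 20), so from here the quotients repeat a_1, ..., a_10; the period length is 10.
So sqrt(344) = [18; (1, 1, 4, 1, 3, 1, 4, 1, 1, 36)] with period length k = 10.
k is even, so the fundamental solution of x^2 - 344y^2 = 1 is (p_{k-1}, q_{k-1}) = (p_9, q_9); compute convergents through index 9.
Convergents (p_i = a_i*p_{i-1} + p_{i-2}, q_i = a_i*q_{i-1} + q_{i-2} with p_{-2}=0, p_{-1}=1, q_{-2}=1, q_{-1}=0):
  i=0: a_0=18, p_0 = 18*1 + 0 = 18, q_0 = 18*0 + 1 = 1.
  i=1: a_1=1, p_1 = 1*18 + 1 = 19, q_1 = 1*1 + 0 = 1.
  i=2: a_2=1, p_2 = 1*19 + 18 = 37, q_2 = 1*1 + 1 = 2.
  i=3: a_3=4, p_3 = 4*37 + 19 = 167, q_3 = 4*2 + 1 = 9.
  i=4: a_4=1, p_4 = 1*167 + 37 = 204, q_4 = 1*9 + 2 = 11.
  i=5: a_5=3, p_5 = 3*204 + 167 = 779, q_5 = 3*11 + 9 = 42.
  i=6: a_6=1, p_6 = 1*779 + 204 = 983, q_6 = 1*42 + 11 = 53.
  i=7: a_7=4, p_7 = 4*983 + 779 = 4711, q_7 = 4*53 + 42 = 254.
  i=8: a_8=1, p_8 = 1*4711 + 983 = 5694, q_8 = 1*254 + 53 = 307.
  i=9: a_9=1, p_9 = 1*5694 + 4711 = 10405, q_9 = 1*307 + 254 = 561.
Check: 10405^2 - 344*561^2 = 108264025 - 108264024 = 1, so (x, y) = (10405, 561) solves the equation, and by the theorem it is the least positive solution.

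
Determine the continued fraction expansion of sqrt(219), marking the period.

[14; (1, 3, 1, 28)]

Write x_i = (sqrt(219) + m_i)/d_i with (m_0, d_0) = (0, 1). a_0 = floor(sqrt(219)) = 14, since 14^2 = 196 <= 219 < 225 = 15^2.
Iterate m_{i+1} = d_i*a_i - m_i, d_{i+1} = (219 - m_{i+1}^2)/d_i, a_{i+1} = floor((a_0 + m_{i+1})/d_{i+1}):
  m_1 = 1*14 - 0 = 14, d_1 = (219 - 14^2)/1 = 23/1 = 23, a_1 = floor((14 + 14)/23) = 1.
  m_2 = 23*1 - 14 = 9, d_2 = (219 - 9^2)/23 = 138/23 = 6, a_2 = floor((14 + 9)/6) = 3.
  m_3 = 6*3 - 9 = 9, d_3 = (219 - 9^2)/6 = 138/6 = 23, a_3 = floor((14 + 9)/23) = 1.
  m_4 = 23*1 - 9 = 14, d_4 = (219 - 14^2)/23 = 23/23 = 1, a_4 = floor((14 + 14)/1) = 28.
  m_5 = 1*28 - 14 = 14, d_5 = (219 - 14^2)/1 = 23/1 = 23: (m_5, d_5) = (m_1, d_1) = (14, 23), so from here the quotients repeat a_1, ..., a_4; the period length is 4.
Hence the expansion of sqrt(219) is a_0 = 14 followed by the repeating block 1, 3, 1, 28 (period 4).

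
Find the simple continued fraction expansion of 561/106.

Run the Euclidean algorithm on 561 and 106; the successive quotients are the partial quotients a_0, a_1, ... (each step inverts the fractional part left over by the previous one):
  561 = 5*106 + 31, so a_0 = 5.
  106 = 3*31 + 13, so a_1 = 3.
  31 = 2*13 + 5, so a_2 = 2.
  13 = 2*5 + 3, so a_3 = 2.
  5 = 1*3 + 2, so a_4 = 1.
  3 = 1*2 + 1, so a_5 = 1.
  2 = 2*1 + 0, so a_6 = 2.
The remainder reaches 0 after 7 divisions, so the expansion has 7 partial quotients, read off in order.

[5; 3, 2, 2, 1, 1, 2]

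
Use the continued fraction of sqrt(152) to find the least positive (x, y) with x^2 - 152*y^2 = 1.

(x, y) = (37, 3)

First expand sqrt(152) as a continued fraction. With x_i = (sqrt(152) + m_i)/d_i and (m_0, d_0) = (0, 1): a_0 = floor(sqrt(152)) = 12, since 12^2 = 144 <= 152 < 169 = 13^2.
Iterate m_{i+1} = d_i*a_i - m_i, d_{i+1} = (152 - m_{i+1}^2)/d_i, a_{i+1} = floor((a_0 + m_{i+1})/d_{i+1}):
  m_1 = 1*12 - 0 = 12, d_1 = (152 - 12^2)/1 = 8/1 = 8, a_1 = floor((12 + 12)/8) = 3.
  m_2 = 8*3 - 12 = 12, d_2 = (152 - 12^2)/8 = 8/8 = 1, a_2 = floor((12 + 12)/1) = 24.
  m_3 = 1*24 - 12 = 12, d_3 = (152 - 12^2)/1 = 8/1 = 8: (m_3, d_3) = (m_1, d_1) = (12, 8), so from here the quotients repeat a_1, a_2; the period length is 2.
So sqrt(152) = [12; (3, 24)] with period length k = 2.
k is even, so the fundamental solution of x^2 - 152y^2 = 1 is (p_{k-1}, q_{k-1}) = (p_1, q_1); compute convergents through index 1.
Convergents (p_i = a_i*p_{i-1} + p_{i-2}, q_i = a_i*q_{i-1} + q_{i-2} with p_{-2}=0, p_{-1}=1, q_{-2}=1, q_{-1}=0):
  i=0: a_0=12, p_0 = 12*1 + 0 = 12, q_0 = 12*0 + 1 = 1.
  i=1: a_1=3, p_1 = 3*12 + 1 = 37, q_1 = 3*1 + 0 = 3.
Check: 37^2 - 152*3^2 = 1369 - 1368 = 1, so (x, y) = (37, 3) solves the equation, and by the theorem it is the least positive solution.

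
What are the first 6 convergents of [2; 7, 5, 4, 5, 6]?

2/1, 15/7, 77/36, 323/151, 1692/791, 10475/4897

Using the convergent recurrence p_i = a_i*p_{i-1} + p_{i-2}, q_i = a_i*q_{i-1} + q_{i-2} with p_{-2}=0, p_{-1}=1, q_{-2}=1, q_{-1}=0:
  i=0: a_0=2, p_0 = 2*1 + 0 = 2, q_0 = 2*0 + 1 = 1.
  i=1: a_1=7, p_1 = 7*2 + 1 = 15, q_1 = 7*1 + 0 = 7.
  i=2: a_2=5, p_2 = 5*15 + 2 = 77, q_2 = 5*7 + 1 = 36.
  i=3: a_3=4, p_3 = 4*77 + 15 = 323, q_3 = 4*36 + 7 = 151.
  i=4: a_4=5, p_4 = 5*323 + 77 = 1692, q_4 = 5*151 + 36 = 791.
  i=5: a_5=6, p_5 = 6*1692 + 323 = 10475, q_5 = 6*791 + 151 = 4897.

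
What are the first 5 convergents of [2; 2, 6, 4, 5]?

Using the convergent recurrence p_i = a_i*p_{i-1} + p_{i-2}, q_i = a_i*q_{i-1} + q_{i-2} with p_{-2}=0, p_{-1}=1, q_{-2}=1, q_{-1}=0:
  i=0: a_0=2, p_0 = 2*1 + 0 = 2, q_0 = 2*0 + 1 = 1.
  i=1: a_1=2, p_1 = 2*2 + 1 = 5, q_1 = 2*1 + 0 = 2.
  i=2: a_2=6, p_2 = 6*5 + 2 = 32, q_2 = 6*2 + 1 = 13.
  i=3: a_3=4, p_3 = 4*32 + 5 = 133, q_3 = 4*13 + 2 = 54.
  i=4: a_4=5, p_4 = 5*133 + 32 = 697, q_4 = 5*54 + 13 = 283.

2/1, 5/2, 32/13, 133/54, 697/283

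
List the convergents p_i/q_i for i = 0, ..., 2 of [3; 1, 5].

3/1, 4/1, 23/6

Using the convergent recurrence p_i = a_i*p_{i-1} + p_{i-2}, q_i = a_i*q_{i-1} + q_{i-2} with p_{-2}=0, p_{-1}=1, q_{-2}=1, q_{-1}=0:
  i=0: a_0=3, p_0 = 3*1 + 0 = 3, q_0 = 3*0 + 1 = 1.
  i=1: a_1=1, p_1 = 1*3 + 1 = 4, q_1 = 1*1 + 0 = 1.
  i=2: a_2=5, p_2 = 5*4 + 3 = 23, q_2 = 5*1 + 1 = 6.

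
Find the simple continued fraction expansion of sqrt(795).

Write x_i = (sqrt(795) + m_i)/d_i with (m_0, d_0) = (0, 1). a_0 = floor(sqrt(795)) = 28, since 28^2 = 784 <= 795 < 841 = 29^2.
Iterate m_{i+1} = d_i*a_i - m_i, d_{i+1} = (795 - m_{i+1}^2)/d_i, a_{i+1} = floor((a_0 + m_{i+1})/d_{i+1}):
  m_1 = 1*28 - 0 = 28, d_1 = (795 - 28^2)/1 = 11/1 = 11, a_1 = floor((28 + 28)/11) = 5.
  m_2 = 11*5 - 28 = 27, d_2 = (795 - 27^2)/11 = 66/11 = 6, a_2 = floor((28 + 27)/6) = 9.
  m_3 = 6*9 - 27 = 27, d_3 = (795 - 27^2)/6 = 66/6 = 11, a_3 = floor((28 + 27)/11) = 5.
  m_4 = 11*5 - 27 = 28, d_4 = (795 - 28^2)/11 = 11/11 = 1, a_4 = floor((28 + 28)/1) = 56.
  m_5 = 1*56 - 28 = 28, d_5 = (795 - 28^2)/1 = 11/1 = 11: (m_5, d_5) = (m_1, d_1) = (28, 11), so from here the quotients repeat a_1, ..., a_4; the period length is 4.
Hence the expansion of sqrt(795) is a_0 = 28 followed by the repeating block 5, 9, 5, 56 (period 4).

[28; (5, 9, 5, 56)]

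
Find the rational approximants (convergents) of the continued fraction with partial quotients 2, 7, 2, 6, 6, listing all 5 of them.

Using the convergent recurrence p_i = a_i*p_{i-1} + p_{i-2}, q_i = a_i*q_{i-1} + q_{i-2} with p_{-2}=0, p_{-1}=1, q_{-2}=1, q_{-1}=0:
  i=0: a_0=2, p_0 = 2*1 + 0 = 2, q_0 = 2*0 + 1 = 1.
  i=1: a_1=7, p_1 = 7*2 + 1 = 15, q_1 = 7*1 + 0 = 7.
  i=2: a_2=2, p_2 = 2*15 + 2 = 32, q_2 = 2*7 + 1 = 15.
  i=3: a_3=6, p_3 = 6*32 + 15 = 207, q_3 = 6*15 + 7 = 97.
  i=4: a_4=6, p_4 = 6*207 + 32 = 1274, q_4 = 6*97 + 15 = 597.

2/1, 15/7, 32/15, 207/97, 1274/597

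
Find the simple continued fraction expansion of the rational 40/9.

Run the Euclidean algorithm on 40 and 9; the successive quotients are the partial quotients a_0, a_1, ... (each step inverts the fractional part left over by the previous one):
  40 = 4*9 + 4, so a_0 = 4.
  9 = 2*4 + 1, so a_1 = 2.
  4 = 4*1 + 0, so a_2 = 4.
The remainder reaches 0 after 3 divisions, so the expansion has 3 partial quotients, read off in order.

[4; 2, 4]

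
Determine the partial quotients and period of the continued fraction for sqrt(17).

Write x_i = (sqrt(17) + m_i)/d_i with (m_0, d_0) = (0, 1). a_0 = floor(sqrt(17)) = 4, since 4^2 = 16 <= 17 < 25 = 5^2.
Iterate m_{i+1} = d_i*a_i - m_i, d_{i+1} = (17 - m_{i+1}^2)/d_i, a_{i+1} = floor((a_0 + m_{i+1})/d_{i+1}):
  m_1 = 1*4 - 0 = 4, d_1 = (17 - 4^2)/1 = 1/1 = 1, a_1 = floor((4 + 4)/1) = 8.
  m_2 = 1*8 - 4 = 4, d_2 = (17 - 4^2)/1 = 1/1 = 1: (m_2, d_2) = (m_1, d_1) = (4, 1), so from here the quotient a_1 repeats; the period length is 1.
Hence the expansion of sqrt(17) is a_0 = 4 followed by the repeating block 8 (period 1).

[4; (8)]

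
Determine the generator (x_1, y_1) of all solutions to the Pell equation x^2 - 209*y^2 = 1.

(x, y) = (46551, 3220)

First expand sqrt(209) as a continued fraction. With x_i = (sqrt(209) + m_i)/d_i and (m_0, d_0) = (0, 1): a_0 = floor(sqrt(209)) = 14, since 14^2 = 196 <= 209 < 225 = 15^2.
Iterate m_{i+1} = d_i*a_i - m_i, d_{i+1} = (209 - m_{i+1}^2)/d_i, a_{i+1} = floor((a_0 + m_{i+1})/d_{i+1}):
  m_1 = 1*14 - 0 = 14, d_1 = (209 - 14^2)/1 = 13/1 = 13, a_1 = floor((14 + 14)/13) = 2.
  m_2 = 13*2 - 14 = 12, d_2 = (209 - 12^2)/13 = 65/13 = 5, a_2 = floor((14 + 12)/5) = 5.
  m_3 = 5*5 - 12 = 13, d_3 = (209 - 13^2)/5 = 40/5 = 8, a_3 = floor((14 + 13)/8) = 3.
  m_4 = 8*3 - 13 = 11, d_4 = (209 - 11^2)/8 = 88/8 = 11, a_4 = floor((14 + 11)/11) = 2.
  m_5 = 11*2 - 11 = 11, d_5 = (209 - 11^2)/11 = 88/11 = 8, a_5 = floor((14 + 11)/8) = 3.
  m_6 = 8*3 - 11 = 13, d_6 = (209 - 13^2)/8 = 40/8 = 5, a_6 = floor((14 + 13)/5) = 5.
  m_7 = 5*5 - 13 = 12, d_7 = (209 - 12^2)/5 = 65/5 = 13, a_7 = floor((14 + 12)/13) = 2.
  m_8 = 13*2 - 12 = 14, d_8 = (209 - 14^2)/13 = 13/13 = 1, a_8 = floor((14 + 14)/1) = 28.
  m_9 = 1*28 - 14 = 14, d_9 = (209 - 14^2)/1 = 13/1 = 13: (m_9, d_9) = (m_1, d_1) = (14, 13), so from here the quotients repeat a_1, ..., a_8; the period length is 8.
So sqrt(209) = [14; (2, 5, 3, 2, 3, 5, 2, 28)] with period length k = 8.
k is even, so the fundamental solution of x^2 - 209y^2 = 1 is (p_{k-1}, q_{k-1}) = (p_7, q_7); compute convergents through index 7.
Convergents (p_i = a_i*p_{i-1} + p_{i-2}, q_i = a_i*q_{i-1} + q_{i-2} with p_{-2}=0, p_{-1}=1, q_{-2}=1, q_{-1}=0):
  i=0: a_0=14, p_0 = 14*1 + 0 = 14, q_0 = 14*0 + 1 = 1.
  i=1: a_1=2, p_1 = 2*14 + 1 = 29, q_1 = 2*1 + 0 = 2.
  i=2: a_2=5, p_2 = 5*29 + 14 = 159, q_2 = 5*2 + 1 = 11.
  i=3: a_3=3, p_3 = 3*159 + 29 = 506, q_3 = 3*11 + 2 = 35.
  i=4: a_4=2, p_4 = 2*506 + 159 = 1171, q_4 = 2*35 + 11 = 81.
  i=5: a_5=3, p_5 = 3*1171 + 506 = 4019, q_5 = 3*81 + 35 = 278.
  i=6: a_6=5, p_6 = 5*4019 + 1171 = 21266, q_6 = 5*278 + 81 = 1471.
  i=7: a_7=2, p_7 = 2*21266 + 4019 = 46551, q_7 = 2*1471 + 278 = 3220.
Check: 46551^2 - 209*3220^2 = 2166995601 - 2166995600 = 1, so (x, y) = (46551, 3220) solves the equation, and by the theorem it is the least positive solution.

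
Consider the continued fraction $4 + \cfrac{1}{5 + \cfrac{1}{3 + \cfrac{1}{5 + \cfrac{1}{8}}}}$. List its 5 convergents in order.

4/1, 21/5, 67/16, 356/85, 2915/696

Using the convergent recurrence p_i = a_i*p_{i-1} + p_{i-2}, q_i = a_i*q_{i-1} + q_{i-2} with p_{-2}=0, p_{-1}=1, q_{-2}=1, q_{-1}=0:
  i=0: a_0=4, p_0 = 4*1 + 0 = 4, q_0 = 4*0 + 1 = 1.
  i=1: a_1=5, p_1 = 5*4 + 1 = 21, q_1 = 5*1 + 0 = 5.
  i=2: a_2=3, p_2 = 3*21 + 4 = 67, q_2 = 3*5 + 1 = 16.
  i=3: a_3=5, p_3 = 5*67 + 21 = 356, q_3 = 5*16 + 5 = 85.
  i=4: a_4=8, p_4 = 8*356 + 67 = 2915, q_4 = 8*85 + 16 = 696.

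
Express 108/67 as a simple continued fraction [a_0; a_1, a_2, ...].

Run the Euclidean algorithm on 108 and 67; the successive quotients are the partial quotients a_0, a_1, ... (each step inverts the fractional part left over by the previous one):
  108 = 1*67 + 41, so a_0 = 1.
  67 = 1*41 + 26, so a_1 = 1.
  41 = 1*26 + 15, so a_2 = 1.
  26 = 1*15 + 11, so a_3 = 1.
  15 = 1*11 + 4, so a_4 = 1.
  11 = 2*4 + 3, so a_5 = 2.
  4 = 1*3 + 1, so a_6 = 1.
  3 = 3*1 + 0, so a_7 = 3.
The remainder reaches 0 after 8 divisions, so the expansion has 8 partial quotients, read off in order.

[1; 1, 1, 1, 1, 2, 1, 3]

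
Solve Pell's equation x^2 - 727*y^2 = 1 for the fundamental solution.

(x, y) = (728, 27)

First expand sqrt(727) as a continued fraction. With x_i = (sqrt(727) + m_i)/d_i and (m_0, d_0) = (0, 1): a_0 = floor(sqrt(727)) = 26, since 26^2 = 676 <= 727 < 729 = 27^2.
Iterate m_{i+1} = d_i*a_i - m_i, d_{i+1} = (727 - m_{i+1}^2)/d_i, a_{i+1} = floor((a_0 + m_{i+1})/d_{i+1}):
  m_1 = 1*26 - 0 = 26, d_1 = (727 - 26^2)/1 = 51/1 = 51, a_1 = floor((26 + 26)/51) = 1.
  m_2 = 51*1 - 26 = 25, d_2 = (727 - 25^2)/51 = 102/51 = 2, a_2 = floor((26 + 25)/2) = 25.
  m_3 = 2*25 - 25 = 25, d_3 = (727 - 25^2)/2 = 102/2 = 51, a_3 = floor((26 + 25)/51) = 1.
  m_4 = 51*1 - 25 = 26, d_4 = (727 - 26^2)/51 = 51/51 = 1, a_4 = floor((26 + 26)/1) = 52.
  m_5 = 1*52 - 26 = 26, d_5 = (727 - 26^2)/1 = 51/1 = 51: (m_5, d_5) = (m_1, d_1) = (26, 51), so from here the quotients repeat a_1, ..., a_4; the period length is 4.
So sqrt(727) = [26; (1, 25, 1, 52)] with period length k = 4.
k is even, so the fundamental solution of x^2 - 727y^2 = 1 is (p_{k-1}, q_{k-1}) = (p_3, q_3); compute convergents through index 3.
Convergents (p_i = a_i*p_{i-1} + p_{i-2}, q_i = a_i*q_{i-1} + q_{i-2} with p_{-2}=0, p_{-1}=1, q_{-2}=1, q_{-1}=0):
  i=0: a_0=26, p_0 = 26*1 + 0 = 26, q_0 = 26*0 + 1 = 1.
  i=1: a_1=1, p_1 = 1*26 + 1 = 27, q_1 = 1*1 + 0 = 1.
  i=2: a_2=25, p_2 = 25*27 + 26 = 701, q_2 = 25*1 + 1 = 26.
  i=3: a_3=1, p_3 = 1*701 + 27 = 728, q_3 = 1*26 + 1 = 27.
Check: 728^2 - 727*27^2 = 529984 - 529983 = 1, so (x, y) = (728, 27) solves the equation, and by the theorem it is the least positive solution.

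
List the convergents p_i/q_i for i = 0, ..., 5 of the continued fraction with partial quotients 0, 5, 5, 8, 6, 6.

0/1, 1/5, 5/26, 41/213, 251/1304, 1547/8037

Using the convergent recurrence p_i = a_i*p_{i-1} + p_{i-2}, q_i = a_i*q_{i-1} + q_{i-2} with p_{-2}=0, p_{-1}=1, q_{-2}=1, q_{-1}=0:
  i=0: a_0=0, p_0 = 0*1 + 0 = 0, q_0 = 0*0 + 1 = 1.
  i=1: a_1=5, p_1 = 5*0 + 1 = 1, q_1 = 5*1 + 0 = 5.
  i=2: a_2=5, p_2 = 5*1 + 0 = 5, q_2 = 5*5 + 1 = 26.
  i=3: a_3=8, p_3 = 8*5 + 1 = 41, q_3 = 8*26 + 5 = 213.
  i=4: a_4=6, p_4 = 6*41 + 5 = 251, q_4 = 6*213 + 26 = 1304.
  i=5: a_5=6, p_5 = 6*251 + 41 = 1547, q_5 = 6*1304 + 213 = 8037.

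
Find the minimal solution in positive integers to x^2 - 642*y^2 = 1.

(x, y) = (5777, 228)

First expand sqrt(642) as a continued fraction. With x_i = (sqrt(642) + m_i)/d_i and (m_0, d_0) = (0, 1): a_0 = floor(sqrt(642)) = 25, since 25^2 = 625 <= 642 < 676 = 26^2.
Iterate m_{i+1} = d_i*a_i - m_i, d_{i+1} = (642 - m_{i+1}^2)/d_i, a_{i+1} = floor((a_0 + m_{i+1})/d_{i+1}):
  m_1 = 1*25 - 0 = 25, d_1 = (642 - 25^2)/1 = 17/1 = 17, a_1 = floor((25 + 25)/17) = 2.
  m_2 = 17*2 - 25 = 9, d_2 = (642 - 9^2)/17 = 561/17 = 33, a_2 = floor((25 + 9)/33) = 1.
  m_3 = 33*1 - 9 = 24, d_3 = (642 - 24^2)/33 = 66/33 = 2, a_3 = floor((25 + 24)/2) = 24.
  m_4 = 2*24 - 24 = 24, d_4 = (642 - 24^2)/2 = 66/2 = 33, a_4 = floor((25 + 24)/33) = 1.
  m_5 = 33*1 - 24 = 9, d_5 = (642 - 9^2)/33 = 561/33 = 17, a_5 = floor((25 + 9)/17) = 2.
  m_6 = 17*2 - 9 = 25, d_6 = (642 - 25^2)/17 = 17/17 = 1, a_6 = floor((25 + 25)/1) = 50.
  m_7 = 1*50 - 25 = 25, d_7 = (642 - 25^2)/1 = 17/1 = 17: (m_7, d_7) = (m_1, d_1) = (25, 17), so from here the quotients repeat a_1, ..., a_6; the period length is 6.
So sqrt(642) = [25; (2, 1, 24, 1, 2, 50)] with period length k = 6.
k is even, so the fundamental solution of x^2 - 642y^2 = 1 is (p_{k-1}, q_{k-1}) = (p_5, q_5); compute convergents through index 5.
Convergents (p_i = a_i*p_{i-1} + p_{i-2}, q_i = a_i*q_{i-1} + q_{i-2} with p_{-2}=0, p_{-1}=1, q_{-2}=1, q_{-1}=0):
  i=0: a_0=25, p_0 = 25*1 + 0 = 25, q_0 = 25*0 + 1 = 1.
  i=1: a_1=2, p_1 = 2*25 + 1 = 51, q_1 = 2*1 + 0 = 2.
  i=2: a_2=1, p_2 = 1*51 + 25 = 76, q_2 = 1*2 + 1 = 3.
  i=3: a_3=24, p_3 = 24*76 + 51 = 1875, q_3 = 24*3 + 2 = 74.
  i=4: a_4=1, p_4 = 1*1875 + 76 = 1951, q_4 = 1*74 + 3 = 77.
  i=5: a_5=2, p_5 = 2*1951 + 1875 = 5777, q_5 = 2*77 + 74 = 228.
Check: 5777^2 - 642*228^2 = 33373729 - 33373728 = 1, so (x, y) = (5777, 228) solves the equation, and by the theorem it is the least positive solution.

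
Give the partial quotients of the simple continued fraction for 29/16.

[1; 1, 4, 3]

Run the Euclidean algorithm on 29 and 16; the successive quotients are the partial quotients a_0, a_1, ... (each step inverts the fractional part left over by the previous one):
  29 = 1*16 + 13, so a_0 = 1.
  16 = 1*13 + 3, so a_1 = 1.
  13 = 4*3 + 1, so a_2 = 4.
  3 = 3*1 + 0, so a_3 = 3.
The remainder reaches 0 after 4 divisions, so the expansion has 4 partial quotients, read off in order.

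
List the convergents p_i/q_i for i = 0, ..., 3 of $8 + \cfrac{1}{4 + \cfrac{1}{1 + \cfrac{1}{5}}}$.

Using the convergent recurrence p_i = a_i*p_{i-1} + p_{i-2}, q_i = a_i*q_{i-1} + q_{i-2} with p_{-2}=0, p_{-1}=1, q_{-2}=1, q_{-1}=0:
  i=0: a_0=8, p_0 = 8*1 + 0 = 8, q_0 = 8*0 + 1 = 1.
  i=1: a_1=4, p_1 = 4*8 + 1 = 33, q_1 = 4*1 + 0 = 4.
  i=2: a_2=1, p_2 = 1*33 + 8 = 41, q_2 = 1*4 + 1 = 5.
  i=3: a_3=5, p_3 = 5*41 + 33 = 238, q_3 = 5*5 + 4 = 29.

8/1, 33/4, 41/5, 238/29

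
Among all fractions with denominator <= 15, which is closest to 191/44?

Expand x = 191/44 as a continued fraction with the Euclidean algorithm:
  191 = 4*44 + 15, so a_0 = 4.
  44 = 2*15 + 14, so a_1 = 2.
  15 = 1*14 + 1, so a_2 = 1.
  14 = 14*1 + 0, so a_3 = 14.
so x = [4; 2, 1, 14].
Convergents (p_i = a_i*p_{i-1} + p_{i-2}, q_i = a_i*q_{i-1} + q_{i-2} with p_{-2}=0, p_{-1}=1, q_{-2}=1, q_{-1}=0), until the denominator exceeds 15:
  i=0: a_0=4, p_0 = 4*1 + 0 = 4, q_0 = 4*0 + 1 = 1.
  i=1: a_1=2, p_1 = 2*4 + 1 = 9, q_1 = 2*1 + 0 = 2.
  i=2: a_2=1, p_2 = 1*9 + 4 = 13, q_2 = 1*2 + 1 = 3.
  i=3: a_3=14, p_3 = 14*13 + 9 = 191, q_3 = 14*3 + 2 = 44.
q_3 = 44 > 15, so the last convergent with denominator <= 15 is p_2/q_2 = 13/3.
The closest fraction with denominator <= 15 is either p_2/q_2 or the intermediate fraction (k*p_2 + p_1)/(k*q_2 + q_1) with the largest k >= 1 whose denominator stays <= 15; these approach x as k grows, and every other convergent or intermediate fraction in range is farther away.
Largest k: floor((15 - q_1)/q_2) = floor((15 - 2)/3) = 4.
That gives (4*13 + 9)/(4*3 + 2) = 61/14.
Compare the errors: |x - 13/3| = |191*3 - 13*44|/(44*3) = 1/132, and |x - 61/14| = |191*14 - 61*44|/(44*14) = 10/616.
Cross-multiplying, 1*616 = 616 < 1320 = 10*132, so 1/132 is smaller: the convergent 13/3 is closer to x than 61/14.

13/3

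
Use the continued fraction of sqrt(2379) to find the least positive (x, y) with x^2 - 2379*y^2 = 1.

First expand sqrt(2379) as a continued fraction. With x_i = (sqrt(2379) + m_i)/d_i and (m_0, d_0) = (0, 1): a_0 = floor(sqrt(2379)) = 48, since 48^2 = 2304 <= 2379 < 2401 = 49^2.
Iterate m_{i+1} = d_i*a_i - m_i, d_{i+1} = (2379 - m_{i+1}^2)/d_i, a_{i+1} = floor((a_0 + m_{i+1})/d_{i+1}):
  m_1 = 1*48 - 0 = 48, d_1 = (2379 - 48^2)/1 = 75/1 = 75, a_1 = floor((48 + 48)/75) = 1.
  m_2 = 75*1 - 48 = 27, d_2 = (2379 - 27^2)/75 = 1650/75 = 22, a_2 = floor((48 + 27)/22) = 3.
  m_3 = 22*3 - 27 = 39, d_3 = (2379 - 39^2)/22 = 858/22 = 39, a_3 = floor((48 + 39)/39) = 2.
  m_4 = 39*2 - 39 = 39, d_4 = (2379 - 39^2)/39 = 858/39 = 22, a_4 = floor((48 + 39)/22) = 3.
  m_5 = 22*3 - 39 = 27, d_5 = (2379 - 27^2)/22 = 1650/22 = 75, a_5 = floor((48 + 27)/75) = 1.
  m_6 = 75*1 - 27 = 48, d_6 = (2379 - 48^2)/75 = 75/75 = 1, a_6 = floor((48 + 48)/1) = 96.
  m_7 = 1*96 - 48 = 48, d_7 = (2379 - 48^2)/1 = 75/1 = 75: (m_7, d_7) = (m_1, d_1) = (48, 75), so from here the quotients repeat a_1, ..., a_6; the period length is 6.
So sqrt(2379) = [48; (1, 3, 2, 3, 1, 96)] with period length k = 6.
k is even, so the fundamental solution of x^2 - 2379y^2 = 1 is (p_{k-1}, q_{k-1}) = (p_5, q_5); compute convergents through index 5.
Convergents (p_i = a_i*p_{i-1} + p_{i-2}, q_i = a_i*q_{i-1} + q_{i-2} with p_{-2}=0, p_{-1}=1, q_{-2}=1, q_{-1}=0):
  i=0: a_0=48, p_0 = 48*1 + 0 = 48, q_0 = 48*0 + 1 = 1.
  i=1: a_1=1, p_1 = 1*48 + 1 = 49, q_1 = 1*1 + 0 = 1.
  i=2: a_2=3, p_2 = 3*49 + 48 = 195, q_2 = 3*1 + 1 = 4.
  i=3: a_3=2, p_3 = 2*195 + 49 = 439, q_3 = 2*4 + 1 = 9.
  i=4: a_4=3, p_4 = 3*439 + 195 = 1512, q_4 = 3*9 + 4 = 31.
  i=5: a_5=1, p_5 = 1*1512 + 439 = 1951, q_5 = 1*31 + 9 = 40.
Check: 1951^2 - 2379*40^2 = 3806401 - 3806400 = 1, so (x, y) = (1951, 40) solves the equation, and by the theorem it is the least positive solution.

(x, y) = (1951, 40)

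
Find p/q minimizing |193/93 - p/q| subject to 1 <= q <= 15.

Expand x = 193/93 as a continued fraction with the Euclidean algorithm:
  193 = 2*93 + 7, so a_0 = 2.
  93 = 13*7 + 2, so a_1 = 13.
  7 = 3*2 + 1, so a_2 = 3.
  2 = 2*1 + 0, so a_3 = 2.
so x = [2; 13, 3, 2].
Convergents (p_i = a_i*p_{i-1} + p_{i-2}, q_i = a_i*q_{i-1} + q_{i-2} with p_{-2}=0, p_{-1}=1, q_{-2}=1, q_{-1}=0), until the denominator exceeds 15:
  i=0: a_0=2, p_0 = 2*1 + 0 = 2, q_0 = 2*0 + 1 = 1.
  i=1: a_1=13, p_1 = 13*2 + 1 = 27, q_1 = 13*1 + 0 = 13.
  i=2: a_2=3, p_2 = 3*27 + 2 = 83, q_2 = 3*13 + 1 = 40.
q_2 = 40 > 15, so the last convergent with denominator <= 15 is p_1/q_1 = 27/13.
The closest fraction with denominator <= 15 is either p_1/q_1 or the intermediate fraction (k*p_1 + p_0)/(k*q_1 + q_0) with the largest k >= 1 whose denominator stays <= 15; these approach x as k grows, and every other convergent or intermediate fraction in range is farther away.
Largest k: floor((15 - q_0)/q_1) = floor((15 - 1)/13) = 1.
That gives (1*27 + 2)/(1*13 + 1) = 29/14.
Compare the errors: |x - 27/13| = |193*13 - 27*93|/(93*13) = 2/1209, and |x - 29/14| = |193*14 - 29*93|/(93*14) = 5/1302.
Cross-multiplying, 2*1302 = 2604 < 6045 = 5*1209, so 2/1209 is smaller: the convergent 27/13 is closer to x than 29/14.

27/13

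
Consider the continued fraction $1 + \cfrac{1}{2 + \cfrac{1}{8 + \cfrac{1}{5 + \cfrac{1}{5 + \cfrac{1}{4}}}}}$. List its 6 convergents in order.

1/1, 3/2, 25/17, 128/87, 665/452, 2788/1895

Using the convergent recurrence p_i = a_i*p_{i-1} + p_{i-2}, q_i = a_i*q_{i-1} + q_{i-2} with p_{-2}=0, p_{-1}=1, q_{-2}=1, q_{-1}=0:
  i=0: a_0=1, p_0 = 1*1 + 0 = 1, q_0 = 1*0 + 1 = 1.
  i=1: a_1=2, p_1 = 2*1 + 1 = 3, q_1 = 2*1 + 0 = 2.
  i=2: a_2=8, p_2 = 8*3 + 1 = 25, q_2 = 8*2 + 1 = 17.
  i=3: a_3=5, p_3 = 5*25 + 3 = 128, q_3 = 5*17 + 2 = 87.
  i=4: a_4=5, p_4 = 5*128 + 25 = 665, q_4 = 5*87 + 17 = 452.
  i=5: a_5=4, p_5 = 4*665 + 128 = 2788, q_5 = 4*452 + 87 = 1895.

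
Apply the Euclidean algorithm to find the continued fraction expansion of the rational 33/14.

[2; 2, 1, 4]

Run the Euclidean algorithm on 33 and 14; the successive quotients are the partial quotients a_0, a_1, ... (each step inverts the fractional part left over by the previous one):
  33 = 2*14 + 5, so a_0 = 2.
  14 = 2*5 + 4, so a_1 = 2.
  5 = 1*4 + 1, so a_2 = 1.
  4 = 4*1 + 0, so a_3 = 4.
The remainder reaches 0 after 4 divisions, so the expansion has 4 partial quotients, read off in order.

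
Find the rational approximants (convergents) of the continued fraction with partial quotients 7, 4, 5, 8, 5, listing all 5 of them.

7/1, 29/4, 152/21, 1245/172, 6377/881

Using the convergent recurrence p_i = a_i*p_{i-1} + p_{i-2}, q_i = a_i*q_{i-1} + q_{i-2} with p_{-2}=0, p_{-1}=1, q_{-2}=1, q_{-1}=0:
  i=0: a_0=7, p_0 = 7*1 + 0 = 7, q_0 = 7*0 + 1 = 1.
  i=1: a_1=4, p_1 = 4*7 + 1 = 29, q_1 = 4*1 + 0 = 4.
  i=2: a_2=5, p_2 = 5*29 + 7 = 152, q_2 = 5*4 + 1 = 21.
  i=3: a_3=8, p_3 = 8*152 + 29 = 1245, q_3 = 8*21 + 4 = 172.
  i=4: a_4=5, p_4 = 5*1245 + 152 = 6377, q_4 = 5*172 + 21 = 881.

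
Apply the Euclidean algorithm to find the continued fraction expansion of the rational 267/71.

[3; 1, 3, 5, 1, 2]

Run the Euclidean algorithm on 267 and 71; the successive quotients are the partial quotients a_0, a_1, ... (each step inverts the fractional part left over by the previous one):
  267 = 3*71 + 54, so a_0 = 3.
  71 = 1*54 + 17, so a_1 = 1.
  54 = 3*17 + 3, so a_2 = 3.
  17 = 5*3 + 2, so a_3 = 5.
  3 = 1*2 + 1, so a_4 = 1.
  2 = 2*1 + 0, so a_5 = 2.
The remainder reaches 0 after 6 divisions, so the expansion has 6 partial quotients, read off in order.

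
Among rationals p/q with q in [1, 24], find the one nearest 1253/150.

Expand x = 1253/150 as a continued fraction with the Euclidean algorithm:
  1253 = 8*150 + 53, so a_0 = 8.
  150 = 2*53 + 44, so a_1 = 2.
  53 = 1*44 + 9, so a_2 = 1.
  44 = 4*9 + 8, so a_3 = 4.
  9 = 1*8 + 1, so a_4 = 1.
  8 = 8*1 + 0, so a_5 = 8.
so x = [8; 2, 1, 4, 1, 8].
Convergents (p_i = a_i*p_{i-1} + p_{i-2}, q_i = a_i*q_{i-1} + q_{i-2} with p_{-2}=0, p_{-1}=1, q_{-2}=1, q_{-1}=0), until the denominator exceeds 24:
  i=0: a_0=8, p_0 = 8*1 + 0 = 8, q_0 = 8*0 + 1 = 1.
  i=1: a_1=2, p_1 = 2*8 + 1 = 17, q_1 = 2*1 + 0 = 2.
  i=2: a_2=1, p_2 = 1*17 + 8 = 25, q_2 = 1*2 + 1 = 3.
  i=3: a_3=4, p_3 = 4*25 + 17 = 117, q_3 = 4*3 + 2 = 14.
  i=4: a_4=1, p_4 = 1*117 + 25 = 142, q_4 = 1*14 + 3 = 17.
  i=5: a_5=8, p_5 = 8*142 + 117 = 1253, q_5 = 8*17 + 14 = 150.
q_5 = 150 > 24, so the last convergent with denominator <= 24 is p_4/q_4 = 142/17.
The closest fraction with denominator <= 24 is either p_4/q_4 or the intermediate fraction (k*p_4 + p_3)/(k*q_4 + q_3) with the largest k >= 1 whose denominator stays <= 24; these approach x as k grows, and every other convergent or intermediate fraction in range is farther away.
Largest k: floor((24 - q_3)/q_4) = floor((24 - 14)/17) = 0.
Since k = 0, no intermediate fraction beyond p_4/q_4 has denominator <= 24, so the convergent 142/17 is the closest (its error is |1253*17 - 142*150|/(150*17) = 1/2550).

142/17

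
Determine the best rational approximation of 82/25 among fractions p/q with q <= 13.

23/7

Expand x = 82/25 as a continued fraction with the Euclidean algorithm:
  82 = 3*25 + 7, so a_0 = 3.
  25 = 3*7 + 4, so a_1 = 3.
  7 = 1*4 + 3, so a_2 = 1.
  4 = 1*3 + 1, so a_3 = 1.
  3 = 3*1 + 0, so a_4 = 3.
so x = [3; 3, 1, 1, 3].
Convergents (p_i = a_i*p_{i-1} + p_{i-2}, q_i = a_i*q_{i-1} + q_{i-2} with p_{-2}=0, p_{-1}=1, q_{-2}=1, q_{-1}=0), until the denominator exceeds 13:
  i=0: a_0=3, p_0 = 3*1 + 0 = 3, q_0 = 3*0 + 1 = 1.
  i=1: a_1=3, p_1 = 3*3 + 1 = 10, q_1 = 3*1 + 0 = 3.
  i=2: a_2=1, p_2 = 1*10 + 3 = 13, q_2 = 1*3 + 1 = 4.
  i=3: a_3=1, p_3 = 1*13 + 10 = 23, q_3 = 1*4 + 3 = 7.
  i=4: a_4=3, p_4 = 3*23 + 13 = 82, q_4 = 3*7 + 4 = 25.
q_4 = 25 > 13, so the last convergent with denominator <= 13 is p_3/q_3 = 23/7.
The closest fraction with denominator <= 13 is either p_3/q_3 or the intermediate fraction (k*p_3 + p_2)/(k*q_3 + q_2) with the largest k >= 1 whose denominator stays <= 13; these approach x as k grows, and every other convergent or intermediate fraction in range is farther away.
Largest k: floor((13 - q_2)/q_3) = floor((13 - 4)/7) = 1.
That gives (1*23 + 13)/(1*7 + 4) = 36/11.
Compare the errors: |x - 23/7| = |82*7 - 23*25|/(25*7) = 1/175, and |x - 36/11| = |82*11 - 36*25|/(25*11) = 2/275.
Cross-multiplying, 1*275 = 275 < 350 = 2*175, so 1/175 is smaller: the convergent 23/7 is closer to x than 36/11.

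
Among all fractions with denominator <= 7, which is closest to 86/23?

Expand x = 86/23 as a continued fraction with the Euclidean algorithm:
  86 = 3*23 + 17, so a_0 = 3.
  23 = 1*17 + 6, so a_1 = 1.
  17 = 2*6 + 5, so a_2 = 2.
  6 = 1*5 + 1, so a_3 = 1.
  5 = 5*1 + 0, so a_4 = 5.
so x = [3; 1, 2, 1, 5].
Convergents (p_i = a_i*p_{i-1} + p_{i-2}, q_i = a_i*q_{i-1} + q_{i-2} with p_{-2}=0, p_{-1}=1, q_{-2}=1, q_{-1}=0), until the denominator exceeds 7:
  i=0: a_0=3, p_0 = 3*1 + 0 = 3, q_0 = 3*0 + 1 = 1.
  i=1: a_1=1, p_1 = 1*3 + 1 = 4, q_1 = 1*1 + 0 = 1.
  i=2: a_2=2, p_2 = 2*4 + 3 = 11, q_2 = 2*1 + 1 = 3.
  i=3: a_3=1, p_3 = 1*11 + 4 = 15, q_3 = 1*3 + 1 = 4.
  i=4: a_4=5, p_4 = 5*15 + 11 = 86, q_4 = 5*4 + 3 = 23.
q_4 = 23 > 7, so the last convergent with denominator <= 7 is p_3/q_3 = 15/4.
The closest fraction with denominator <= 7 is either p_3/q_3 or the intermediate fraction (k*p_3 + p_2)/(k*q_3 + q_2) with the largest k >= 1 whose denominator stays <= 7; these approach x as k grows, and every other convergent or intermediate fraction in range is farther away.
Largest k: floor((7 - q_2)/q_3) = floor((7 - 3)/4) = 1.
That gives (1*15 + 11)/(1*4 + 3) = 26/7.
Compare the errors: |x - 15/4| = |86*4 - 15*23|/(23*4) = 1/92, and |x - 26/7| = |86*7 - 26*23|/(23*7) = 4/161.
Cross-multiplying, 1*161 = 161 < 368 = 4*92, so 1/92 is smaller: the convergent 15/4 is closer to x than 26/7.

15/4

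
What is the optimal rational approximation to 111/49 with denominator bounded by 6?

Expand x = 111/49 as a continued fraction with the Euclidean algorithm:
  111 = 2*49 + 13, so a_0 = 2.
  49 = 3*13 + 10, so a_1 = 3.
  13 = 1*10 + 3, so a_2 = 1.
  10 = 3*3 + 1, so a_3 = 3.
  3 = 3*1 + 0, so a_4 = 3.
so x = [2; 3, 1, 3, 3].
Convergents (p_i = a_i*p_{i-1} + p_{i-2}, q_i = a_i*q_{i-1} + q_{i-2} with p_{-2}=0, p_{-1}=1, q_{-2}=1, q_{-1}=0), until the denominator exceeds 6:
  i=0: a_0=2, p_0 = 2*1 + 0 = 2, q_0 = 2*0 + 1 = 1.
  i=1: a_1=3, p_1 = 3*2 + 1 = 7, q_1 = 3*1 + 0 = 3.
  i=2: a_2=1, p_2 = 1*7 + 2 = 9, q_2 = 1*3 + 1 = 4.
  i=3: a_3=3, p_3 = 3*9 + 7 = 34, q_3 = 3*4 + 3 = 15.
q_3 = 15 > 6, so the last convergent with denominator <= 6 is p_2/q_2 = 9/4.
The closest fraction with denominator <= 6 is either p_2/q_2 or the intermediate fraction (k*p_2 + p_1)/(k*q_2 + q_1) with the largest k >= 1 whose denominator stays <= 6; these approach x as k grows, and every other convergent or intermediate fraction in range is farther away.
Largest k: floor((6 - q_1)/q_2) = floor((6 - 3)/4) = 0.
Since k = 0, no intermediate fraction beyond p_2/q_2 has denominator <= 6, so the convergent 9/4 is the closest (its error is |111*4 - 9*49|/(49*4) = 3/196).

9/4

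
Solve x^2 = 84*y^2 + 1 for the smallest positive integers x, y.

First expand sqrt(84) as a continued fraction. With x_i = (sqrt(84) + m_i)/d_i and (m_0, d_0) = (0, 1): a_0 = floor(sqrt(84)) = 9, since 9^2 = 81 <= 84 < 100 = 10^2.
Iterate m_{i+1} = d_i*a_i - m_i, d_{i+1} = (84 - m_{i+1}^2)/d_i, a_{i+1} = floor((a_0 + m_{i+1})/d_{i+1}):
  m_1 = 1*9 - 0 = 9, d_1 = (84 - 9^2)/1 = 3/1 = 3, a_1 = floor((9 + 9)/3) = 6.
  m_2 = 3*6 - 9 = 9, d_2 = (84 - 9^2)/3 = 3/3 = 1, a_2 = floor((9 + 9)/1) = 18.
  m_3 = 1*18 - 9 = 9, d_3 = (84 - 9^2)/1 = 3/1 = 3: (m_3, d_3) = (m_1, d_1) = (9, 3), so from here the quotients repeat a_1, a_2; the period length is 2.
So sqrt(84) = [9; (6, 18)] with period length k = 2.
k is even, so the fundamental solution of x^2 - 84y^2 = 1 is (p_{k-1}, q_{k-1}) = (p_1, q_1); compute convergents through index 1.
Convergents (p_i = a_i*p_{i-1} + p_{i-2}, q_i = a_i*q_{i-1} + q_{i-2} with p_{-2}=0, p_{-1}=1, q_{-2}=1, q_{-1}=0):
  i=0: a_0=9, p_0 = 9*1 + 0 = 9, q_0 = 9*0 + 1 = 1.
  i=1: a_1=6, p_1 = 6*9 + 1 = 55, q_1 = 6*1 + 0 = 6.
Check: 55^2 - 84*6^2 = 3025 - 3024 = 1, so (x, y) = (55, 6) solves the equation, and by the theorem it is the least positive solution.

(x, y) = (55, 6)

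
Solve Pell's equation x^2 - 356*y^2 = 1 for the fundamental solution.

First expand sqrt(356) as a continued fraction. With x_i = (sqrt(356) + m_i)/d_i and (m_0, d_0) = (0, 1): a_0 = floor(sqrt(356)) = 18, since 18^2 = 324 <= 356 < 361 = 19^2.
Iterate m_{i+1} = d_i*a_i - m_i, d_{i+1} = (356 - m_{i+1}^2)/d_i, a_{i+1} = floor((a_0 + m_{i+1})/d_{i+1}):
  m_1 = 1*18 - 0 = 18, d_1 = (356 - 18^2)/1 = 32/1 = 32, a_1 = floor((18 + 18)/32) = 1.
  m_2 = 32*1 - 18 = 14, d_2 = (356 - 14^2)/32 = 160/32 = 5, a_2 = floor((18 + 14)/5) = 6.
  m_3 = 5*6 - 14 = 16, d_3 = (356 - 16^2)/5 = 100/5 = 20, a_3 = floor((18 + 16)/20) = 1.
  m_4 = 20*1 - 16 = 4, d_4 = (356 - 4^2)/20 = 340/20 = 17, a_4 = floor((18 + 4)/17) = 1.
  m_5 = 17*1 - 4 = 13, d_5 = (356 - 13^2)/17 = 187/17 = 11, a_5 = floor((18 + 13)/11) = 2.
  m_6 = 11*2 - 13 = 9, d_6 = (356 - 9^2)/11 = 275/11 = 25, a_6 = floor((18 + 9)/25) = 1.
  m_7 = 25*1 - 9 = 16, d_7 = (356 - 16^2)/25 = 100/25 = 4, a_7 = floor((18 + 16)/4) = 8.
  m_8 = 4*8 - 16 = 16, d_8 = (356 - 16^2)/4 = 100/4 = 25, a_8 = floor((18 + 16)/25) = 1.
  m_9 = 25*1 - 16 = 9, d_9 = (356 - 9^2)/25 = 275/25 = 11, a_9 = floor((18 + 9)/11) = 2.
  m_10 = 11*2 - 9 = 13, d_10 = (356 - 13^2)/11 = 187/11 = 17, a_10 = floor((18 + 13)/17) = 1.
  m_11 = 17*1 - 13 = 4, d_11 = (356 - 4^2)/17 = 340/17 = 20, a_11 = floor((18 + 4)/20) = 1.
  m_12 = 20*1 - 4 = 16, d_12 = (356 - 16^2)/20 = 100/20 = 5, a_12 = floor((18 + 16)/5) = 6.
  m_13 = 5*6 - 16 = 14, d_13 = (356 - 14^2)/5 = 160/5 = 32, a_13 = floor((18 + 14)/32) = 1.
  m_14 = 32*1 - 14 = 18, d_14 = (356 - 18^2)/32 = 32/32 = 1, a_14 = floor((18 + 18)/1) = 36.
  m_15 = 1*36 - 18 = 18, d_15 = (356 - 18^2)/1 = 32/1 = 32: (m_15, d_15) = (m_1, d_1) = (18, 32), so from here the quotients repeat a_1, ..., a_14; the period length is 14.
So sqrt(356) = [18; (1, 6, 1, 1, 2, 1, 8, 1, 2, 1, 1, 6, 1, 36)] with period length k = 14.
k is even, so the fundamental solution of x^2 - 356y^2 = 1 is (p_{k-1}, q_{k-1}) = (p_13, q_13); compute convergents through index 13.
Convergents (p_i = a_i*p_{i-1} + p_{i-2}, q_i = a_i*q_{i-1} + q_{i-2} with p_{-2}=0, p_{-1}=1, q_{-2}=1, q_{-1}=0):
  i=0: a_0=18, p_0 = 18*1 + 0 = 18, q_0 = 18*0 + 1 = 1.
  i=1: a_1=1, p_1 = 1*18 + 1 = 19, q_1 = 1*1 + 0 = 1.
  i=2: a_2=6, p_2 = 6*19 + 18 = 132, q_2 = 6*1 + 1 = 7.
  i=3: a_3=1, p_3 = 1*132 + 19 = 151, q_3 = 1*7 + 1 = 8.
  i=4: a_4=1, p_4 = 1*151 + 132 = 283, q_4 = 1*8 + 7 = 15.
  i=5: a_5=2, p_5 = 2*283 + 151 = 717, q_5 = 2*15 + 8 = 38.
  i=6: a_6=1, p_6 = 1*717 + 283 = 1000, q_6 = 1*38 + 15 = 53.
  i=7: a_7=8, p_7 = 8*1000 + 717 = 8717, q_7 = 8*53 + 38 = 462.
  i=8: a_8=1, p_8 = 1*8717 + 1000 = 9717, q_8 = 1*462 + 53 = 515.
  i=9: a_9=2, p_9 = 2*9717 + 8717 = 28151, q_9 = 2*515 + 462 = 1492.
  i=10: a_10=1, p_10 = 1*28151 + 9717 = 37868, q_10 = 1*1492 + 515 = 2007.
  i=11: a_11=1, p_11 = 1*37868 + 28151 = 66019, q_11 = 1*2007 + 1492 = 3499.
  i=12: a_12=6, p_12 = 6*66019 + 37868 = 433982, q_12 = 6*3499 + 2007 = 23001.
  i=13: a_13=1, p_13 = 1*433982 + 66019 = 500001, q_13 = 1*23001 + 3499 = 26500.
Check: 500001^2 - 356*26500^2 = 250001000001 - 250001000000 = 1, so (x, y) = (500001, 26500) solves the equation, and by the theorem it is the least positive solution.

(x, y) = (500001, 26500)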